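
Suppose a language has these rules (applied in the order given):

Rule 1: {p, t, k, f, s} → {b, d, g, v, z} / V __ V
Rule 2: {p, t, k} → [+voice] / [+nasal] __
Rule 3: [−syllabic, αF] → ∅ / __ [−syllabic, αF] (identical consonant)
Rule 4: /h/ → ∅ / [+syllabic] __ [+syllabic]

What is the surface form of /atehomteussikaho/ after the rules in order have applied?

adeomdeusigao

Rule 1 (intervocalic voicing): /t/ is a voiceless obstruent between vowels /a/ and /e/, so it voices to [d]. /k/ is a voiceless obstruent between vowels /i/ and /a/, so it voices to [g]. /atehomteussikaho/ → adehomteussigaho.
Rule 2 (post-nasal voicing): /t/ is a voiceless stop immediately after the nasal /m/, so it voices to [d]. /adehomteussigaho/ → adehomdeussigaho.
Rule 3 (degemination): /ss/ is a geminate; the first /s/ deletes. /adehomdeussigaho/ → adehomdeusigaho.
Rule 4 (intervocalic h-deletion): /h/ occurs between vowels /e/ and /o/, so it deletes. /h/ occurs between vowels /a/ and /o/, so it deletes. /adehomdeusigaho/ → adeomdeusigao.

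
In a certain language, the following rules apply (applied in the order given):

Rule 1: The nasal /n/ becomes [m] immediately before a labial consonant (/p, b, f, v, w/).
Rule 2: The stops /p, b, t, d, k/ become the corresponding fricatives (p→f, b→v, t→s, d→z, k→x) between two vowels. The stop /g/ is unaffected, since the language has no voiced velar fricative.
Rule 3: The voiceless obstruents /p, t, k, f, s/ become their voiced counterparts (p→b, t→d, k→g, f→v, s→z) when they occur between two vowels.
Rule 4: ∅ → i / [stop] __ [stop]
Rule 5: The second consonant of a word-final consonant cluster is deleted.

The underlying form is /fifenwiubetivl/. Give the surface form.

Rule 1 (nasal place assimilation): /n/ precedes the labial consonant /w/, so it assimilates in place to [m]. /fifenwiubetivl/ → fifemwiubetivl.
Rule 2 (intervocalic spirantization): /b/ is a stop between vowels /u/ and /e/, so it spirantizes to the fricative [v]. /t/ is a stop between vowels /e/ and /i/, so it spirantizes to the fricative [s]. /fifemwiubetivl/ → fifemwiuvesivl.
Rule 3 (intervocalic voicing): /f/ is a voiceless obstruent between vowels /i/ and /e/, so it voices to [v]. /s/ is a voiceless obstruent between vowels /e/ and /i/, so it voices to [z]. /fifemwiuvesivl/ → fivemwiuvezivl.
Rule 4 (stop-cluster i-epenthesis): no segment meets the environment; /fivemwiuvezivl/ is unchanged.
Rule 5 (final cluster simplification): /l/ is the second consonant of a word-final cluster /vl/, so it deletes. /fivemwiuvezivl/ → fivemwiuveziv.

fivemwiuveziv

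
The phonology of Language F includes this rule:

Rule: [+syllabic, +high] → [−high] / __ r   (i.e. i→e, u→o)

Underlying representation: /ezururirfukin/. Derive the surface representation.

ezororerfukin

Scanning /ezururirfukin/: /u/ is a high vowel immediately before /r/, so it lowers to [o]; /u/ is a high vowel immediately before /r/, so it lowers to [o]; /i/ is a high vowel immediately before /r/, so it lowers to [e]; /u/ at position 10 is not in the conditioning environment; /i/ at position 12 is not in the conditioning environment.
Result: [ezororerfukin].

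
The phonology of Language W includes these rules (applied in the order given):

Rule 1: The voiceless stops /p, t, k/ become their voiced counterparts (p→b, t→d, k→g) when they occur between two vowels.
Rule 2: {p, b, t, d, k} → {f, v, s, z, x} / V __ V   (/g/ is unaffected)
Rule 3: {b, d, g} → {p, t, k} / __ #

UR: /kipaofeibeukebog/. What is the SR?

kivaofeiveugevok

Rule 1 (intervocalic voicing): /p/ is a voiceless stop between vowels /i/ and /a/, so it voices to [b]. /k/ is a voiceless stop between vowels /u/ and /e/, so it voices to [g]. /kipaofeibeukebog/ → kibaofeibeugebog.
Rule 2 (intervocalic spirantization): /b/ is a stop between vowels /i/ and /a/, so it spirantizes to the fricative [v]. /b/ is a stop between vowels /i/ and /e/, so it spirantizes to the fricative [v]. /b/ is a stop between vowels /e/ and /o/, so it spirantizes to the fricative [v]. /kibaofeibeugebog/ → kivaofeiveugevog.
Rule 3 (final devoicing): /g/ is a voiced stop in word-final position, so it devoices to [k]. /kivaofeiveugevog/ → kivaofeiveugevok.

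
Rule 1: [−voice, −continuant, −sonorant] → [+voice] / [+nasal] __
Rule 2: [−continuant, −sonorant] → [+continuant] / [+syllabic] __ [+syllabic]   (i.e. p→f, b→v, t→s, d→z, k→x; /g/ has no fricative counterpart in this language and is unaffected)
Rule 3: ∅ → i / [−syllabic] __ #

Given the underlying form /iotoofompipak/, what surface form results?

Rule 1 (post-nasal voicing): /p/ is a voiceless stop immediately after the nasal /m/, so it voices to [b]. /iotoofompipak/ → iotoofombipak.
Rule 2 (intervocalic spirantization): /t/ is a stop between vowels /o/ and /o/, so it spirantizes to the fricative [s]. /p/ is a stop between vowels /i/ and /a/, so it spirantizes to the fricative [f]. /iotoofombipak/ → iosoofombifak.
Rule 3 (final i-epenthesis): the form ends in the consonant /k/, so [i] is inserted word-finally. /iosoofombifak/ → iosoofombifaki.

iosoofombifaki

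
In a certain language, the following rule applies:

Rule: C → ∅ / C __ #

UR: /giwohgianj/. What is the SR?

/j/ is the second consonant of a word-final cluster /nj/, so it deletes.
The other instances of /g/, /w/, /h/, /n/ do not occur in the required environment and remain unchanged.
Surface form: [giwohgian].

giwohgian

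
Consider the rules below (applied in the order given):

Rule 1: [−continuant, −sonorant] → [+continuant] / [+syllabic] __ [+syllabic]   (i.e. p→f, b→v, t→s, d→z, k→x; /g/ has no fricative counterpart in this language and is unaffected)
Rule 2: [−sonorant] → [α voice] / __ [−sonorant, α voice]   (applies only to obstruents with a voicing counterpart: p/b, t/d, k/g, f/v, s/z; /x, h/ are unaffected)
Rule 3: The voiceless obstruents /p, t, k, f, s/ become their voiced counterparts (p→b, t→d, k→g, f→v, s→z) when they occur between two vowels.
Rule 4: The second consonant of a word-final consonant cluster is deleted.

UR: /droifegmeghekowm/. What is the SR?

Rule 1 (intervocalic spirantization): /k/ is a stop between vowels /e/ and /o/, so it spirantizes to the fricative [x]. /droifegmeghekowm/ → droifegmeghexowm.
Rule 2 (regressive voicing assimilation): /g/ precedes the voiceless obstruent /h/, so it devoices to [k] by assimilation. /droifegmeghexowm/ → droifegmekhexowm.
Rule 3 (intervocalic voicing): /f/ is a voiceless obstruent between vowels /i/ and /e/, so it voices to [v]. /droifegmekhexowm/ → droivegmekhexowm.
Rule 4 (final cluster simplification): /m/ is the second consonant of a word-final cluster /wm/, so it deletes. /droivegmekhexowm/ → droivegmekhexow.

droivegmekhexow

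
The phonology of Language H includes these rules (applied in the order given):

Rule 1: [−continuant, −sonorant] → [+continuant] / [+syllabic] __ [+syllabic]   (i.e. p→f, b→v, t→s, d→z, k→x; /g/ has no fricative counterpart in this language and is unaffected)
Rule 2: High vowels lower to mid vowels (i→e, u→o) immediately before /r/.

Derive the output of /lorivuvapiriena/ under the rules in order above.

Rule 1 (intervocalic spirantization): /p/ is a stop between vowels /a/ and /i/, so it spirantizes to the fricative [f]. /lorivuvapiriena/ → lorivuvafiriena.
Rule 2 (pre-rhotic lowering): /i/ is a high vowel immediately before /r/, so it lowers to [e]. /lorivuvafiriena/ → lorivuvaferiena.

lorivuvaferiena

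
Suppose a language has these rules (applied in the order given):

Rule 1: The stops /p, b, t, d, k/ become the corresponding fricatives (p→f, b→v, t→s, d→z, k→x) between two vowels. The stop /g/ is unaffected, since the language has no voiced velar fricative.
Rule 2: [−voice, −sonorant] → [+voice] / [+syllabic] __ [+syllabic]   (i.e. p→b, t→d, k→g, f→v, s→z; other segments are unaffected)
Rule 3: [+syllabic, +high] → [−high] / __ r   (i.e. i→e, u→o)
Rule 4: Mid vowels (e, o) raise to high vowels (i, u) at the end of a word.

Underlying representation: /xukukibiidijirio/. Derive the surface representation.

xuxuxiviizijeriu

Rule 1 (intervocalic spirantization): /k/ is a stop between vowels /u/ and /u/, so it spirantizes to the fricative [x]. /k/ is a stop between vowels /u/ and /i/, so it spirantizes to the fricative [x]. /b/ is a stop between vowels /i/ and /i/, so it spirantizes to the fricative [v]. /d/ is a stop between vowels /i/ and /i/, so it spirantizes to the fricative [z]. /xukukibiidijirio/ → xuxuxiviizijirio.
Rule 2 (intervocalic voicing): no segment meets the environment; /xuxuxiviizijirio/ is unchanged.
Rule 3 (pre-rhotic lowering): /i/ is a high vowel immediately before /r/, so it lowers to [e]. /xuxuxiviizijirio/ → xuxuxiviizijerio.
Rule 4 (final vowel raising): /o/ is a mid vowel in word-final position, so it raises to [u]. /xuxuxiviizijerio/ → xuxuxiviizijeriu.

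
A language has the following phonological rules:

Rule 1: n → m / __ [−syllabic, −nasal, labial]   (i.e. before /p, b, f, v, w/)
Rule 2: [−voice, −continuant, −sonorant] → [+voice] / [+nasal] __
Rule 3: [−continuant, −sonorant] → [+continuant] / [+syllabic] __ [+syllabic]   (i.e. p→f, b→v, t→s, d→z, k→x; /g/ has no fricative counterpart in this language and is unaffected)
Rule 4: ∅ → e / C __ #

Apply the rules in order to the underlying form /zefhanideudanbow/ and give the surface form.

zefhanizeuzambowe

Rule 1 (nasal place assimilation): /n/ precedes the labial consonant /b/, so it assimilates in place to [m]. /zefhanideudanbow/ → zefhanideudambow.
Rule 2 (post-nasal voicing): no segment meets the environment; /zefhanideudambow/ is unchanged.
Rule 3 (intervocalic spirantization): /d/ is a stop between vowels /i/ and /e/, so it spirantizes to the fricative [z]. /d/ is a stop between vowels /u/ and /a/, so it spirantizes to the fricative [z]. /zefhanideudambow/ → zefhanizeuzambow.
Rule 4 (final e-epenthesis): the form ends in the consonant /w/, so [e] is inserted word-finally. /zefhanizeuzambow/ → zefhanizeuzambowe.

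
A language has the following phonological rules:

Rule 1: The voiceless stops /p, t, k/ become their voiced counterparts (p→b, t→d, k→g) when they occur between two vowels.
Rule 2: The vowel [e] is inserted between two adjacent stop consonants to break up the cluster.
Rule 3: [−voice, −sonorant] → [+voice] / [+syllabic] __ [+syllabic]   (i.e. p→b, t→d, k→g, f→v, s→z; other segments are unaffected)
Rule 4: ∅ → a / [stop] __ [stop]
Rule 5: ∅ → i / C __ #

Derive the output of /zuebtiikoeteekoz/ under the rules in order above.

Rule 1 (intervocalic voicing): /k/ is a voiceless stop between vowels /i/ and /o/, so it voices to [g]. /t/ is a voiceless stop between vowels /e/ and /e/, so it voices to [d]. /k/ is a voiceless stop between vowels /e/ and /o/, so it voices to [g]. /zuebtiikoeteekoz/ → zuebtiigoedeegoz.
Rule 2 (stop-cluster e-epenthesis): /b/ and /t/ form a stop–stop cluster, so [e] is inserted between them. /zuebtiigoedeegoz/ → zuebetiigoedeegoz.
Rule 3 (intervocalic voicing): /t/ is a voiceless obstruent between vowels /e/ and /i/, so it voices to [d]. /zuebetiigoedeegoz/ → zuebediigoedeegoz.
Rule 4 (stop-cluster a-epenthesis): no segment meets the environment; /zuebediigoedeegoz/ is unchanged.
Rule 5 (final i-epenthesis): the form ends in the consonant /z/, so [i] is inserted word-finally. /zuebediigoedeegoz/ → zuebediigoedeegozi.

zuebediigoedeegozi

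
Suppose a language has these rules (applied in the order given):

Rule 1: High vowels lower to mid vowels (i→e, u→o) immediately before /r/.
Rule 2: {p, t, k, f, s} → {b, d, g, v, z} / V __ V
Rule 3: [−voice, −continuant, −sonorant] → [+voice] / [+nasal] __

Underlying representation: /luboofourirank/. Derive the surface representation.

Rule 1 (pre-rhotic lowering): /u/ is a high vowel immediately before /r/, so it lowers to [o]. /i/ is a high vowel immediately before /r/, so it lowers to [e]. /luboofourirank/ → luboofoorerank.
Rule 2 (intervocalic voicing): /f/ is a voiceless obstruent between vowels /o/ and /o/, so it voices to [v]. /luboofoorerank/ → luboovoorerank.
Rule 3 (post-nasal voicing): /k/ is a voiceless stop immediately after the nasal /n/, so it voices to [g]. /luboovoorerank/ → luboovoorerang.

luboovoorerang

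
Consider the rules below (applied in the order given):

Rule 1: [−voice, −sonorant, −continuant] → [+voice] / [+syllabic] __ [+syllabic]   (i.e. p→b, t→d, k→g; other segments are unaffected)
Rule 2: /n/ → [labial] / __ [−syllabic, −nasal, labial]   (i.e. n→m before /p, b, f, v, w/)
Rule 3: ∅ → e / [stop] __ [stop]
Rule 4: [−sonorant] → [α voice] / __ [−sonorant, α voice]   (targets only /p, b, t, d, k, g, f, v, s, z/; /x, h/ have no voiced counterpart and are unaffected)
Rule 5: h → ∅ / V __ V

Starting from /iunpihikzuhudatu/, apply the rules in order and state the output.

Rule 1 (intervocalic voicing): /t/ is a voiceless stop between vowels /a/ and /u/, so it voices to [d]. /iunpihikzuhudatu/ → iunpihikzuhudadu.
Rule 2 (nasal place assimilation): /n/ precedes the labial consonant /p/, so it assimilates in place to [m]. /iunpihikzuhudadu/ → iumpihikzuhudadu.
Rule 3 (stop-cluster e-epenthesis): no segment meets the environment; /iumpihikzuhudadu/ is unchanged.
Rule 4 (regressive voicing assimilation): /k/ precedes the voiced obstruent /z/, so it voices to [g] by assimilation. /iumpihikzuhudadu/ → iumpihigzuhudadu.
Rule 5 (intervocalic h-deletion): /h/ occurs between vowels /i/ and /i/, so it deletes. /h/ occurs between vowels /u/ and /u/, so it deletes. /iumpihigzuhudadu/ → iumpiigzuudadu.

iumpiigzuudadu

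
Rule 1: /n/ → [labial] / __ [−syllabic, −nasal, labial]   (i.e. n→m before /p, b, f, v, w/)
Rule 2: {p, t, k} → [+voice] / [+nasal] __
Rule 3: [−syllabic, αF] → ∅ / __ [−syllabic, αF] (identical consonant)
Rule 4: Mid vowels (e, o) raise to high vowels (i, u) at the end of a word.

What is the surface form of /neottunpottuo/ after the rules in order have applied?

neotumbotuu

Rule 1 (nasal place assimilation): /n/ precedes the labial consonant /p/, so it assimilates in place to [m]. /neottunpottuo/ → neottumpottuo.
Rule 2 (post-nasal voicing): /p/ is a voiceless stop immediately after the nasal /m/, so it voices to [b]. /neottumpottuo/ → neottumbottuo.
Rule 3 (degemination): /tt/ is a geminate; the first /t/ deletes. /tt/ is a geminate; the first /t/ deletes. /neottumbottuo/ → neotumbotuo.
Rule 4 (final vowel raising): /o/ is a mid vowel in word-final position, so it raises to [u]. /neotumbotuo/ → neotumbotuu.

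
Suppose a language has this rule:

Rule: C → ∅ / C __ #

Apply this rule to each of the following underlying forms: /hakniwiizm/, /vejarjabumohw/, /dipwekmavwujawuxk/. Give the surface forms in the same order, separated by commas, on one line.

hakniwiiz, vejarjabumoh, dipwekmavwujawux

/hakniwiizm/: /m/ is the second consonant of a word-final cluster /zm/, so it deletes. → [hakniwiiz].
/vejarjabumohw/: /w/ is the second consonant of a word-final cluster /hw/, so it deletes. → [vejarjabumoh].
/dipwekmavwujawuxk/: /k/ is the second consonant of a word-final cluster /xk/, so it deletes. → [dipwekmavwujawux].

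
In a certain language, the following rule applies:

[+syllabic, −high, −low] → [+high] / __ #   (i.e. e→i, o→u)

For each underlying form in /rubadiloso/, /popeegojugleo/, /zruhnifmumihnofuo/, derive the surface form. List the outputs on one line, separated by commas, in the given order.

/rubadiloso/: /o/ is a mid vowel in word-final position, so it raises to [u]. → [rubadilosu].
/popeegojugleo/: /o/ is a mid vowel in word-final position, so it raises to [u]. → [popeegojugleu].
/zruhnifmumihnofuo/: /o/ is a mid vowel in word-final position, so it raises to [u]. → [zruhnifmumihnofuu].

rubadilosu, popeegojugleu, zruhnifmumihnofuu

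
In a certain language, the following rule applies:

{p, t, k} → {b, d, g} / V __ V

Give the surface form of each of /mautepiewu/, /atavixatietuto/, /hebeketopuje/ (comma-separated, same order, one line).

/mautepiewu/: /t/ is a voiceless stop between vowels /u/ and /e/, so it voices to [d]. /p/ is a voiceless stop between vowels /e/ and /i/, so it voices to [b]. → [maudebiewu].
/atavixatietuto/: /t/ is a voiceless stop between vowels /a/ and /a/, so it voices to [d]. /t/ is a voiceless stop between vowels /a/ and /i/, so it voices to [d]. /t/ is a voiceless stop between vowels /e/ and /u/, so it voices to [d]. /t/ is a voiceless stop between vowels /u/ and /o/, so it voices to [d]. → [adavixadiedudo].
/hebeketopuje/: /k/ is a voiceless stop between vowels /e/ and /e/, so it voices to [g]. /t/ is a voiceless stop between vowels /e/ and /o/, so it voices to [d]. /p/ is a voiceless stop between vowels /o/ and /u/, so it voices to [b]. → [hebegedobuje].

maudebiewu, adavixadiedudo, hebegedobuje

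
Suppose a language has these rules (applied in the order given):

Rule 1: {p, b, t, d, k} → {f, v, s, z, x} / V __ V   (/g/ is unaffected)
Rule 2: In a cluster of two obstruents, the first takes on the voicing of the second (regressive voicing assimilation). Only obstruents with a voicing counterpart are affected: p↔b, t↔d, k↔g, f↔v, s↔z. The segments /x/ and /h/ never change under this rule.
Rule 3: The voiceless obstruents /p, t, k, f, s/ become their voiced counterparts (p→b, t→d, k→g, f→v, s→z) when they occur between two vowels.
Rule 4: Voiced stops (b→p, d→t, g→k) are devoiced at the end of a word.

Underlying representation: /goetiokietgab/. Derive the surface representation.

Rule 1 (intervocalic spirantization): /t/ is a stop between vowels /e/ and /i/, so it spirantizes to the fricative [s]. /k/ is a stop between vowels /o/ and /i/, so it spirantizes to the fricative [x]. /goetiokietgab/ → goesioxietgab.
Rule 2 (regressive voicing assimilation): /t/ precedes the voiced obstruent /g/, so it voices to [d] by assimilation. /goesioxietgab/ → goesioxiedgab.
Rule 3 (intervocalic voicing): /s/ is a voiceless obstruent between vowels /e/ and /i/, so it voices to [z]. /goesioxiedgab/ → goezioxiedgab.
Rule 4 (final devoicing): /b/ is a voiced stop in word-final position, so it devoices to [p]. /goezioxiedgab/ → goezioxiedgap.

goezioxiedgap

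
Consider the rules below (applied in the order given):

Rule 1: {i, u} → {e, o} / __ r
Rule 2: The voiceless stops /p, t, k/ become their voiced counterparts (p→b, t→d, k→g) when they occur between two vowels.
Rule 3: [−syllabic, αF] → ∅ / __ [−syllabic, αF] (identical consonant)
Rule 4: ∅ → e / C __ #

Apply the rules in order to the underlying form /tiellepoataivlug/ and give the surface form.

tieleboadaivluge

Rule 1 (pre-rhotic lowering): no segment meets the environment; /tiellepoataivlug/ is unchanged.
Rule 2 (intervocalic voicing): /p/ is a voiceless stop between vowels /e/ and /o/, so it voices to [b]. /t/ is a voiceless stop between vowels /a/ and /a/, so it voices to [d]. /tiellepoataivlug/ → tielleboadaivlug.
Rule 3 (degemination): /ll/ is a geminate; the first /l/ deletes. /tielleboadaivlug/ → tieleboadaivlug.
Rule 4 (final e-epenthesis): the form ends in the consonant /g/, so [e] is inserted word-finally. /tieleboadaivlug/ → tieleboadaivluge.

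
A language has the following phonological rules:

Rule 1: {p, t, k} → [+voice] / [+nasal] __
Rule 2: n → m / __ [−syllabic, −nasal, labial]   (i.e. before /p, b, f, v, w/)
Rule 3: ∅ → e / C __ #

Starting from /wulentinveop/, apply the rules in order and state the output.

wulendimveope

Rule 1 (post-nasal voicing): /t/ is a voiceless stop immediately after the nasal /n/, so it voices to [d]. /wulentinveop/ → wulendinveop.
Rule 2 (nasal place assimilation): /n/ precedes the labial consonant /v/, so it assimilates in place to [m]. /wulendinveop/ → wulendimveop.
Rule 3 (final e-epenthesis): the form ends in the consonant /p/, so [e] is inserted word-finally. /wulendimveop/ → wulendimveope.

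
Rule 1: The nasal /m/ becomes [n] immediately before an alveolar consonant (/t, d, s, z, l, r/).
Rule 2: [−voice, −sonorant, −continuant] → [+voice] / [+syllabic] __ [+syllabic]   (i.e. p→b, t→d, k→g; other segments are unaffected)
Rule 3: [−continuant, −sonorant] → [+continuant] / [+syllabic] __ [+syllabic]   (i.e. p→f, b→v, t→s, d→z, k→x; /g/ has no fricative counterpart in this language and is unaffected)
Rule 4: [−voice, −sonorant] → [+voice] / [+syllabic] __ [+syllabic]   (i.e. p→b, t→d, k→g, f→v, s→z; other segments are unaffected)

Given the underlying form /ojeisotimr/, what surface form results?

Rule 1 (nasal place assimilation): /m/ precedes the alveolar consonant /r/, so it assimilates in place to [n]. /ojeisotimr/ → ojeisotinr.
Rule 2 (intervocalic voicing): /t/ is a voiceless stop between vowels /o/ and /i/, so it voices to [d]. /ojeisotinr/ → ojeisodinr.
Rule 3 (intervocalic spirantization): /d/ is a stop between vowels /o/ and /i/, so it spirantizes to the fricative [z]. /ojeisodinr/ → ojeisozinr.
Rule 4 (intervocalic voicing): /s/ is a voiceless obstruent between vowels /i/ and /o/, so it voices to [z]. /ojeisozinr/ → ojeizozinr.

ojeizozinr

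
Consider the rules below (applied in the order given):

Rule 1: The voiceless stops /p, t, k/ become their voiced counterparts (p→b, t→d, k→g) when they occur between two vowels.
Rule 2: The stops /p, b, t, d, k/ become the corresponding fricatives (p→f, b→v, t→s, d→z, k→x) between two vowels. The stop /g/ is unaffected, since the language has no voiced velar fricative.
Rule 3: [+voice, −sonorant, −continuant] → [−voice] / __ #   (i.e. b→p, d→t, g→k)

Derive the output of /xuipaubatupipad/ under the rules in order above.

xuivauvazuvivat

Rule 1 (intervocalic voicing): /p/ is a voiceless stop between vowels /i/ and /a/, so it voices to [b]. /t/ is a voiceless stop between vowels /a/ and /u/, so it voices to [d]. /p/ is a voiceless stop between vowels /u/ and /i/, so it voices to [b]. /p/ is a voiceless stop between vowels /i/ and /a/, so it voices to [b]. /xuipaubatupipad/ → xuibaubadubibad.
Rule 2 (intervocalic spirantization): /b/ is a stop between vowels /i/ and /a/, so it spirantizes to the fricative [v]. /b/ is a stop between vowels /u/ and /a/, so it spirantizes to the fricative [v]. /d/ is a stop between vowels /a/ and /u/, so it spirantizes to the fricative [z]. /b/ is a stop between vowels /u/ and /i/, so it spirantizes to the fricative [v]. /b/ is a stop between vowels /i/ and /a/, so it spirantizes to the fricative [v]. /xuibaubadubibad/ → xuivauvazuvivad.
Rule 3 (final devoicing): /d/ is a voiced stop in word-final position, so it devoices to [t]. /xuivauvazuvivad/ → xuivauvazuvivat.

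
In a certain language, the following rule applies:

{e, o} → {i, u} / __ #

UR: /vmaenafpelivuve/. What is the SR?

vmaenafpelivuvi

/e/ is a mid vowel in word-final position, so it raises to [i].
The other instances of /e/ do not occur in the required environment and remain unchanged.
Surface form: [vmaenafpelivuvi].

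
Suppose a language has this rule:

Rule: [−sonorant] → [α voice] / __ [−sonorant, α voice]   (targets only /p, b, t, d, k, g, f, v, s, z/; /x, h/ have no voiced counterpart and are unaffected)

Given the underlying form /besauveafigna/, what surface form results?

besauveafigna

No segment of /besauveafigna/ meets the structural description of the rule, so the form surfaces unchanged.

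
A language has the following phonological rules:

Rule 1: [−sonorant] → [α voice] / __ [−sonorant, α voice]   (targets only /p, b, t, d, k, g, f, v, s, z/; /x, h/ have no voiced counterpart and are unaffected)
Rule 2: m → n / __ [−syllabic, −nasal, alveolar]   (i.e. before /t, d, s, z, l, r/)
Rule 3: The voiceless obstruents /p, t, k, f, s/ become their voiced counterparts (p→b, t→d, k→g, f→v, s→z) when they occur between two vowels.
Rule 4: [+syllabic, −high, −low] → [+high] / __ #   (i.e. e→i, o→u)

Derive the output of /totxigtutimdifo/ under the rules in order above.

totxiktudindivu

Rule 1 (regressive voicing assimilation): /g/ precedes the voiceless obstruent /t/, so it devoices to [k] by assimilation. /totxigtutimdifo/ → totxiktutimdifo.
Rule 2 (nasal place assimilation): /m/ precedes the alveolar consonant /d/, so it assimilates in place to [n]. /totxiktutimdifo/ → totxiktutindifo.
Rule 3 (intervocalic voicing): /t/ is a voiceless obstruent between vowels /u/ and /i/, so it voices to [d]. /f/ is a voiceless obstruent between vowels /i/ and /o/, so it voices to [v]. /totxiktutindifo/ → totxiktudindivo.
Rule 4 (final vowel raising): /o/ is a mid vowel in word-final position, so it raises to [u]. /totxiktudindivo/ → totxiktudindivu.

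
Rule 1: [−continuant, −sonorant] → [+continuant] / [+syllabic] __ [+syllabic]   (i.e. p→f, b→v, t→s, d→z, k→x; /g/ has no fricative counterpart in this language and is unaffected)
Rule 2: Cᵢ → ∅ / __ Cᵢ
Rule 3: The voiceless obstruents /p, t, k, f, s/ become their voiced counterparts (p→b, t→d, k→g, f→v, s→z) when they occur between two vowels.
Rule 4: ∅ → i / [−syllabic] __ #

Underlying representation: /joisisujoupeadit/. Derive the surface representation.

joizizujouveaziti

Rule 1 (intervocalic spirantization): /p/ is a stop between vowels /u/ and /e/, so it spirantizes to the fricative [f]. /d/ is a stop between vowels /a/ and /i/, so it spirantizes to the fricative [z]. /joisisujoupeadit/ → joisisujoufeazit.
Rule 2 (degemination): no segment meets the environment; /joisisujoufeazit/ is unchanged.
Rule 3 (intervocalic voicing): /s/ is a voiceless obstruent between vowels /i/ and /i/, so it voices to [z]. /s/ is a voiceless obstruent between vowels /i/ and /u/, so it voices to [z]. /f/ is a voiceless obstruent between vowels /u/ and /e/, so it voices to [v]. /joisisujoufeazit/ → joizizujouveazit.
Rule 4 (final i-epenthesis): the form ends in the consonant /t/, so [i] is inserted word-finally. /joizizujouveazit/ → joizizujouveaziti.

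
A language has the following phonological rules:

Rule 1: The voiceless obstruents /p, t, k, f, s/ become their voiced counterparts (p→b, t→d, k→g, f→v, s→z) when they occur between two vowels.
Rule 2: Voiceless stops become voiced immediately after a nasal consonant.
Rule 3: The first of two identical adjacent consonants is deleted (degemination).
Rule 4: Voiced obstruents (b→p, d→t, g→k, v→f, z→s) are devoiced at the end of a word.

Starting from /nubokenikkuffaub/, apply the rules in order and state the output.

Rule 1 (intervocalic voicing): /k/ is a voiceless obstruent between vowels /o/ and /e/, so it voices to [g]. /nubokenikkuffaub/ → nubogenikkuffaub.
Rule 2 (post-nasal voicing): no segment meets the environment; /nubogenikkuffaub/ is unchanged.
Rule 3 (degemination): /kk/ is a geminate; the first /k/ deletes. /ff/ is a geminate; the first /f/ deletes. /nubogenikkuffaub/ → nubogenikufaub.
Rule 4 (final devoicing): /b/ is a voiced obstruent in word-final position, so it devoices to [p]. /nubogenikufaub/ → nubogenikufaup.

nubogenikufaup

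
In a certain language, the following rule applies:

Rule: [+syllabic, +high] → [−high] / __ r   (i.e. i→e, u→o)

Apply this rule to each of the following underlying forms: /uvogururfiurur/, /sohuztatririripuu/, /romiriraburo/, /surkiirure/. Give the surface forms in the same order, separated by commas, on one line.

uvogororfioror, sohuztatrereripuu, romereraboro, sorkierore

/uvogururfiurur/: /u/ is a high vowel immediately before /r/, so it lowers to [o]. /u/ is a high vowel immediately before /r/, so it lowers to [o]. /u/ is a high vowel immediately before /r/, so it lowers to [o]. /u/ is a high vowel immediately before /r/, so it lowers to [o]. → [uvogororfioror].
/sohuztatririripuu/: /i/ is a high vowel immediately before /r/, so it lowers to [e]. /i/ is a high vowel immediately before /r/, so it lowers to [e]. → [sohuztatrereripuu].
/romiriraburo/: /i/ is a high vowel immediately before /r/, so it lowers to [e]. /i/ is a high vowel immediately before /r/, so it lowers to [e]. /u/ is a high vowel immediately before /r/, so it lowers to [o]. → [romereraboro].
/surkiirure/: /u/ is a high vowel immediately before /r/, so it lowers to [o]. /i/ is a high vowel immediately before /r/, so it lowers to [e]. /u/ is a high vowel immediately before /r/, so it lowers to [o]. → [sorkierore].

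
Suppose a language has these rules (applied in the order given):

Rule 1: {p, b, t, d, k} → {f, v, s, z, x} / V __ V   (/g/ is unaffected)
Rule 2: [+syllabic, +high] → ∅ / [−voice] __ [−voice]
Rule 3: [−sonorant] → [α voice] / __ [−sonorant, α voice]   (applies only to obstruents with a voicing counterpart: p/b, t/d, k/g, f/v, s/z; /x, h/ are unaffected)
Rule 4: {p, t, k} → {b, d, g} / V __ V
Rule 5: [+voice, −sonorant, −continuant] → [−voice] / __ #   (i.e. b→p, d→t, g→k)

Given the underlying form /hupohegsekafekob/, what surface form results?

hfoheksexafexop

Rule 1 (intervocalic spirantization): /p/ is a stop between vowels /u/ and /o/, so it spirantizes to the fricative [f]. /k/ is a stop between vowels /e/ and /a/, so it spirantizes to the fricative [x]. /k/ is a stop between vowels /e/ and /o/, so it spirantizes to the fricative [x]. /hupohegsekafekob/ → hufohegsexafexob.
Rule 2 (high vowel syncope): /u/ is a high vowel flanked by voiceless consonants /h/ and /f/, so it deletes. /hufohegsexafexob/ → hfohegsexafexob.
Rule 3 (regressive voicing assimilation): /g/ precedes the voiceless obstruent /s/, so it devoices to [k] by assimilation. /hfohegsexafexob/ → hfoheksexafexob.
Rule 4 (intervocalic voicing): no segment meets the environment; /hfoheksexafexob/ is unchanged.
Rule 5 (final devoicing): /b/ is a voiced stop in word-final position, so it devoices to [p]. /hfoheksexafexob/ → hfoheksexafexop.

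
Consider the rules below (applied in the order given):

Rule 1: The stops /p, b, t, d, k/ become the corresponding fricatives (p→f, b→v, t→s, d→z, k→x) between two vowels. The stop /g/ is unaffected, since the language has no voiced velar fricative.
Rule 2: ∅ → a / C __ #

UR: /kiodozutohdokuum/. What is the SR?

Rule 1 (intervocalic spirantization): /d/ is a stop between vowels /o/ and /o/, so it spirantizes to the fricative [z]. /t/ is a stop between vowels /u/ and /o/, so it spirantizes to the fricative [s]. /k/ is a stop between vowels /o/ and /u/, so it spirantizes to the fricative [x]. /kiodozutohdokuum/ → kiozozusohdoxuum.
Rule 2 (final a-epenthesis): the form ends in the consonant /m/, so [a] is inserted word-finally. /kiozozusohdoxuum/ → kiozozusohdoxuuma.

kiozozusohdoxuuma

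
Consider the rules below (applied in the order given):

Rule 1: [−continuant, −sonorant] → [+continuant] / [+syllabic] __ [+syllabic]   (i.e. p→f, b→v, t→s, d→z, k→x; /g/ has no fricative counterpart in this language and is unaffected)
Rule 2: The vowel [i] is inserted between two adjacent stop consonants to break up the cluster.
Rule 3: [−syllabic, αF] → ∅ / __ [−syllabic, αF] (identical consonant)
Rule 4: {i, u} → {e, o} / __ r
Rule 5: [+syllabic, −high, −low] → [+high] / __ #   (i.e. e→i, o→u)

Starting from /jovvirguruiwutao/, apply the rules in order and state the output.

Rule 1 (intervocalic spirantization): /t/ is a stop between vowels /u/ and /a/, so it spirantizes to the fricative [s]. /jovvirguruiwutao/ → jovvirguruiwusao.
Rule 2 (stop-cluster i-epenthesis): no segment meets the environment; /jovvirguruiwusao/ is unchanged.
Rule 3 (degemination): /vv/ is a geminate; the first /v/ deletes. /jovvirguruiwusao/ → jovirguruiwusao.
Rule 4 (pre-rhotic lowering): /i/ is a high vowel immediately before /r/, so it lowers to [e]. /u/ is a high vowel immediately before /r/, so it lowers to [o]. /jovirguruiwusao/ → jovergoruiwusao.
Rule 5 (final vowel raising): /o/ is a mid vowel in word-final position, so it raises to [u]. /jovergoruiwusao/ → jovergoruiwusau.

jovergoruiwusau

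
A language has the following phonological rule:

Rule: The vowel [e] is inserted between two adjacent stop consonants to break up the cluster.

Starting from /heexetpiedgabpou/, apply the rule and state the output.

heexetepiedegabepou

/t/ and /p/ form a stop–stop cluster, so [e] is inserted between them.
/d/ and /g/ form a stop–stop cluster, so [e] is inserted between them.
/b/ and /p/ form a stop–stop cluster, so [e] is inserted between them.
Surface form: [heexetepiedegabepou].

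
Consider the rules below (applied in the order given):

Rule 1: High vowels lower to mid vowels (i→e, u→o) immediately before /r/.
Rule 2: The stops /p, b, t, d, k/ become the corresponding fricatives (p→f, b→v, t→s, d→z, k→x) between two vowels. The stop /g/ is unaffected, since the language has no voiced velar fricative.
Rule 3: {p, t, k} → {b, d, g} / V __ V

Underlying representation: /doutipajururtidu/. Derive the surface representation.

dousifajorortizu

Rule 1 (pre-rhotic lowering): /u/ is a high vowel immediately before /r/, so it lowers to [o]. /u/ is a high vowel immediately before /r/, so it lowers to [o]. /doutipajururtidu/ → doutipajorortidu.
Rule 2 (intervocalic spirantization): /t/ is a stop between vowels /u/ and /i/, so it spirantizes to the fricative [s]. /p/ is a stop between vowels /i/ and /a/, so it spirantizes to the fricative [f]. /d/ is a stop between vowels /i/ and /u/, so it spirantizes to the fricative [z]. /doutipajorortidu/ → dousifajorortizu.
Rule 3 (intervocalic voicing): no segment meets the environment; /dousifajorortizu/ is unchanged.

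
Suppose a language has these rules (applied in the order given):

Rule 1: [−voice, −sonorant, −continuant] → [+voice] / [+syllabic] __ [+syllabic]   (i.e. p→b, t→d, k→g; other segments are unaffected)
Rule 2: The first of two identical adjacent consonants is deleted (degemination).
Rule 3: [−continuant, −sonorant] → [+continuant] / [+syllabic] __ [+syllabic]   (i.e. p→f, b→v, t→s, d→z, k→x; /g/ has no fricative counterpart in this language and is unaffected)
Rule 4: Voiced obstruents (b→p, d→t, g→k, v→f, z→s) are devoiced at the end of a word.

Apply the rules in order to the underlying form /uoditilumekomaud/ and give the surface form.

uozizilumegomaut

Rule 1 (intervocalic voicing): /t/ is a voiceless stop between vowels /i/ and /i/, so it voices to [d]. /k/ is a voiceless stop between vowels /e/ and /o/, so it voices to [g]. /uoditilumekomaud/ → uodidilumegomaud.
Rule 2 (degemination): no segment meets the environment; /uodidilumegomaud/ is unchanged.
Rule 3 (intervocalic spirantization): /d/ is a stop between vowels /o/ and /i/, so it spirantizes to the fricative [z]. /d/ is a stop between vowels /i/ and /i/, so it spirantizes to the fricative [z]. /uodidilumegomaud/ → uozizilumegomaud.
Rule 4 (final devoicing): /d/ is a voiced obstruent in word-final position, so it devoices to [t]. /uozizilumegomaud/ → uozizilumegomaut.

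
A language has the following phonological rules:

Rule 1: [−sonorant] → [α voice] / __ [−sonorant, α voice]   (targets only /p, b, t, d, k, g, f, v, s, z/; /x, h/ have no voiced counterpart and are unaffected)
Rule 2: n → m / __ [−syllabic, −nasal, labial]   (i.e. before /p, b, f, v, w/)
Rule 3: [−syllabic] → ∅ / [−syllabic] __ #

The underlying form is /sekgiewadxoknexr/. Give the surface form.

seggiewatxoknex

Rule 1 (regressive voicing assimilation): /k/ precedes the voiced obstruent /g/, so it voices to [g] by assimilation. /d/ precedes the voiceless obstruent /x/, so it devoices to [t] by assimilation. /sekgiewadxoknexr/ → seggiewatxoknexr.
Rule 2 (nasal place assimilation): no segment meets the environment; /seggiewatxoknexr/ is unchanged.
Rule 3 (final cluster simplification): /r/ is the second consonant of a word-final cluster /xr/, so it deletes. /seggiewatxoknexr/ → seggiewatxoknex.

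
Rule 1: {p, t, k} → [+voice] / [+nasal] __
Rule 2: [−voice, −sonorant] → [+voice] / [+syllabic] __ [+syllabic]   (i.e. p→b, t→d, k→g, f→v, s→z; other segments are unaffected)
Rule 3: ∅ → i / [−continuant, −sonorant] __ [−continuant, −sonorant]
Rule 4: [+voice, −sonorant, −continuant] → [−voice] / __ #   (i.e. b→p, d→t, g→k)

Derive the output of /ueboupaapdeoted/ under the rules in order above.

ueboubaapideodet

Rule 1 (post-nasal voicing): no segment meets the environment; /ueboupaapdeoted/ is unchanged.
Rule 2 (intervocalic voicing): /p/ is a voiceless obstruent between vowels /u/ and /a/, so it voices to [b]. /t/ is a voiceless obstruent between vowels /o/ and /e/, so it voices to [d]. /ueboupaapdeoted/ → ueboubaapdeoded.
Rule 3 (stop-cluster i-epenthesis): /p/ and /d/ form a stop–stop cluster, so [i] is inserted between them. /ueboubaapdeoded/ → ueboubaapideoded.
Rule 4 (final devoicing): /d/ is a voiced stop in word-final position, so it devoices to [t]. /ueboubaapideoded/ → ueboubaapideodet.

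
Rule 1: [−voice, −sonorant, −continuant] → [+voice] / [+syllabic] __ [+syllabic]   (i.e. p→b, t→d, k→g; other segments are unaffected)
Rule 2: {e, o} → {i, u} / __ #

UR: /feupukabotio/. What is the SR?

feubugabodiu

Rule 1 (intervocalic voicing): /p/ is a voiceless stop between vowels /u/ and /u/, so it voices to [b]. /k/ is a voiceless stop between vowels /u/ and /a/, so it voices to [g]. /t/ is a voiceless stop between vowels /o/ and /i/, so it voices to [d]. /feupukabotio/ → feubugabodio.
Rule 2 (final vowel raising): /o/ is a mid vowel in word-final position, so it raises to [u]. /feubugabodio/ → feubugabodiu.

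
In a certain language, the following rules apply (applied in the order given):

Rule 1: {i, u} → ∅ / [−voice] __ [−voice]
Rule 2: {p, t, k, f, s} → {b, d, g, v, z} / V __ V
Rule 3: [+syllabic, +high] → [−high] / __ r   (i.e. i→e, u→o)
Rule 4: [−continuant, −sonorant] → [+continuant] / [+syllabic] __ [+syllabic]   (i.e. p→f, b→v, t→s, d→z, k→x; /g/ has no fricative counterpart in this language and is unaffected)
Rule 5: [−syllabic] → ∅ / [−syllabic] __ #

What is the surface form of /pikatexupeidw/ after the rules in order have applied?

Rule 1 (high vowel syncope): /i/ is a high vowel flanked by voiceless consonants /p/ and /k/, so it deletes. /u/ is a high vowel flanked by voiceless consonants /x/ and /p/, so it deletes. /pikatexupeidw/ → pkatexpeidw.
Rule 2 (intervocalic voicing): /t/ is a voiceless obstruent between vowels /a/ and /e/, so it voices to [d]. /pkatexpeidw/ → pkadexpeidw.
Rule 3 (pre-rhotic lowering): no segment meets the environment; /pkadexpeidw/ is unchanged.
Rule 4 (intervocalic spirantization): /d/ is a stop between vowels /a/ and /e/, so it spirantizes to the fricative [z]. /pkadexpeidw/ → pkazexpeidw.
Rule 5 (final cluster simplification): /w/ is the second consonant of a word-final cluster /dw/, so it deletes. /pkazexpeidw/ → pkazexpeid.

pkazexpeid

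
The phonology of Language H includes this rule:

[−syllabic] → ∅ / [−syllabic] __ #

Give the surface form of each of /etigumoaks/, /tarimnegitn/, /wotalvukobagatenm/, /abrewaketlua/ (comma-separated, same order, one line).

etigumoak, tarimnegit, wotalvukobagaten, abrewaketlua

/etigumoaks/: /s/ is the second consonant of a word-final cluster /ks/, so it deletes. → [etigumoak].
/tarimnegitn/: /n/ is the second consonant of a word-final cluster /tn/, so it deletes. → [tarimnegit].
/wotalvukobagatenm/: /m/ is the second consonant of a word-final cluster /nm/, so it deletes. → [wotalvukobagaten].
/abrewaketlua/: the rule's environment is not met; surfaces unchanged as [abrewaketlua].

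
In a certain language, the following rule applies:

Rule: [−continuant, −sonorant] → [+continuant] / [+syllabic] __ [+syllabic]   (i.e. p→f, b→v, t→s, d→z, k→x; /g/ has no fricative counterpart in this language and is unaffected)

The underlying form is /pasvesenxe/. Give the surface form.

pasvesenxe

No segment of /pasvesenxe/ meets the structural description of the rule, so the form surfaces unchanged.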